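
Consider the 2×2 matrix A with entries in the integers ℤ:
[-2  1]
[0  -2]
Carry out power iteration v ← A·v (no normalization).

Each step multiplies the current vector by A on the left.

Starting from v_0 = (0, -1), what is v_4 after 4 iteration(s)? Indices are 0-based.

v_4 = (32, -16)

v_0 = (0, -1).
v_1 = A·v_0 = (-1, 2).
v_2 = A·v_1 = (4, -4).
v_3 = A·v_2 = (-12, 8).
v_4 = A·v_3 = (32, -16).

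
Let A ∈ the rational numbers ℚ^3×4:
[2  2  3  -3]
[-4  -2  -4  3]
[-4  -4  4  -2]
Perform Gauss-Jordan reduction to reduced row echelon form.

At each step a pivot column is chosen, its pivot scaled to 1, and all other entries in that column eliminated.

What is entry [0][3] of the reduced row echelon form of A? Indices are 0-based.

M[0][3] = 2/5

pivot(0,0)=2: scale R0 → (1, 1, 3/2, -3/2)
  clear (1,0): R1 −= (-4)R0 → (0, 2, 2, -3)
  clear (2,0): R2 −= (-4)R0 → (0, 0, 10, -8)
pivot(1,1)=2: scale R1 → (0, 1, 1, -3/2)
  clear (0,1): R0 −= (1)R1 → (1, 0, 1/2, 0)
pivot(2,2)=10: scale R2 → (0, 0, 1, -4/5)
  clear (0,2): R0 −= (1/2)R2 → (1, 0, 0, 2/5)
  clear (1,2): R1 −= (1)R2 → (0, 1, 0, -7/10)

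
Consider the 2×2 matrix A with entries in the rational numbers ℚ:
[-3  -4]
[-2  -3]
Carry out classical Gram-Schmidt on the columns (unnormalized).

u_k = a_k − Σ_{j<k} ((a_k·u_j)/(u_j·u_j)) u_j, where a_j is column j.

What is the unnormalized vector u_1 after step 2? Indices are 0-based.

Step 1: u_0 = a_0 = (-3, -2).
Step 2: u_1 = a_1 − (18/13)·u_0 = (2/13, -3/13).

u_1 = (2/13, -3/13)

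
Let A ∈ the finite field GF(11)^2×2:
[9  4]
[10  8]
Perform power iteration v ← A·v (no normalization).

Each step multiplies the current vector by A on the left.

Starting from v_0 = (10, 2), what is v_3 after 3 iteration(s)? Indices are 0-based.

v_3 = (1, 3)

v_0 = (10, 2).
v_1 = A·v_0 = (10, 6).
v_2 = A·v_1 = (4, 5).
v_3 = A·v_2 = (1, 3).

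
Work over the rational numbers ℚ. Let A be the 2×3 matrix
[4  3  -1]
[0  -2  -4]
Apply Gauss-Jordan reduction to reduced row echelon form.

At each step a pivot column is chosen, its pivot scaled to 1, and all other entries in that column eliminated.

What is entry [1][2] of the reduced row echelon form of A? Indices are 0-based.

M[1][2] = 2

pivot(0,0)=4: scale R0 → (1, 3/4, -1/4)
pivot(1,1)=-2: scale R1 → (0, 1, 2)
  clear (0,1): R0 −= (3/4)R1 → (1, 0, -7/4)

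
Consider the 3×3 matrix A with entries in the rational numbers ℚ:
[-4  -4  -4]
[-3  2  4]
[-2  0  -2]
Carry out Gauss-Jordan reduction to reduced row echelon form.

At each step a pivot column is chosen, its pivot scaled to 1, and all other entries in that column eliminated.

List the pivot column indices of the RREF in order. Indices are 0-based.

pivot columns: 0, 1, 2

[1] R0 /= -4  ⇒  (1, 1, 1)
     R1 -= -3·R0  ⇒  (0, 5, 7)
     R2 -= -2·R0  ⇒  (0, 2, 0)
[2] R1 /= 5  ⇒  (0, 1, 7/5)
     R0 -= 1·R1  ⇒  (1, 0, -2/5)
     R2 -= 2·R1  ⇒  (0, 0, -14/5)
[3] R2 /= -14/5  ⇒  (0, 0, 1)
     R0 -= -2/5·R2  ⇒  (1, 0, 0)
     R1 -= 7/5·R2  ⇒  (0, 1, 0)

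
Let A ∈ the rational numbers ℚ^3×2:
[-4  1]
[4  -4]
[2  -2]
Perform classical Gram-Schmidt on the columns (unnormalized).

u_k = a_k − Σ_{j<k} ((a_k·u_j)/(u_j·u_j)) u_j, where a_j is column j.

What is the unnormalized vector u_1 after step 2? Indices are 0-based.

u_1 = (-5/3, -4/3, -2/3)

Step 1: u_0 = a_0 = (-4, 4, 2).
Step 2: u_1 = a_1 − (-2/3)·u_0 = (-5/3, -4/3, -2/3).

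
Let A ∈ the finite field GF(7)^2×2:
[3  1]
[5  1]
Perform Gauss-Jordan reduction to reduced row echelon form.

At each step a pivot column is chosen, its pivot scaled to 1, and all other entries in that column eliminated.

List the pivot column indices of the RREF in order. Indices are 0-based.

pivot columns: 0, 1

step 1: normalize row 0 (÷3) = (1, 5)
  row 1: subtract 5×row0 = (0, 4)
step 2: normalize row 1 (÷4) = (0, 1)
  row 0: subtract 5×row1 = (1, 0)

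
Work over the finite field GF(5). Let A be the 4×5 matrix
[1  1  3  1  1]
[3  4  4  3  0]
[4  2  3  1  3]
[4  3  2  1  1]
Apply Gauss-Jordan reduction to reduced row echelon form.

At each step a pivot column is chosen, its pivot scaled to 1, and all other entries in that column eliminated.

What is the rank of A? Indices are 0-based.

rank = 4

pivot(0,0)=1: scale R0 → (1, 1, 3, 1, 1)
  clear (1,0): R1 −= (3)R0 → (0, 1, 0, 0, 2)
  clear (2,0): R2 −= (4)R0 → (0, 3, 1, 2, 4)
  clear (3,0): R3 −= (4)R0 → (0, 4, 0, 2, 2)
pivot(1,1)=1: scale R1 → (0, 1, 0, 0, 2)
  clear (0,1): R0 −= (1)R1 → (1, 0, 3, 1, 4)
  clear (2,1): R2 −= (3)R1 → (0, 0, 1, 2, 3)
  clear (3,1): R3 −= (4)R1 → (0, 0, 0, 2, 4)
pivot(2,2)=1: scale R2 → (0, 0, 1, 2, 3)
  clear (0,2): R0 −= (3)R2 → (1, 0, 0, 0, 0)
pivot(3,3)=2: scale R3 → (0, 0, 0, 1, 2)
  clear (2,3): R2 −= (2)R3 → (0, 0, 1, 0, 4)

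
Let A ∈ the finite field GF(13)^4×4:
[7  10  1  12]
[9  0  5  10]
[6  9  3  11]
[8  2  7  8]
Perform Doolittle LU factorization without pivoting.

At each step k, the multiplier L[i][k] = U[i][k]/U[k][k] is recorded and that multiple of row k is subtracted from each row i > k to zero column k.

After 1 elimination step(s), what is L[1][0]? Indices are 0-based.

Step 1: pivot at (0,0) is 7.
  row1 ← row1 − (5)·row0  ⇒  L[1][0]=5, U row1=(0, 2, 0, 2)
  row2 ← row2 − (12)·row0  ⇒  L[2][0]=12, U row2=(0, 6, 4, 10)
  row3 ← row3 − (3)·row0  ⇒  L[3][0]=3, U row3=(0, 11, 4, 11)

L[1][0] = 5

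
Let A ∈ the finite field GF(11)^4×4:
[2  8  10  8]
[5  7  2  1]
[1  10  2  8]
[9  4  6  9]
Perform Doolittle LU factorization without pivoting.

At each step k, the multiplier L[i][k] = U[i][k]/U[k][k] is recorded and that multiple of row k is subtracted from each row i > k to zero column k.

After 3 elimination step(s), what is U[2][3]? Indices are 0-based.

U[2][3] = 2

Step 1: pivot at (0,0) is 2.
  row1 ← row1 − (8)·row0  ⇒  L[1][0]=8, U row1=(0, 9, 10, 3)
  row2 ← row2 − (6)·row0  ⇒  L[2][0]=6, U row2=(0, 6, 8, 4)
  row3 ← row3 − (10)·row0  ⇒  L[3][0]=10, U row3=(0, 1, 5, 6)
Step 2: pivot at (1,1) is 9.
  row2 ← row2 − (8)·row1  ⇒  L[2][1]=8, U row2=(0, 0, 5, 2)
  row3 ← row3 − (5)·row1  ⇒  L[3][1]=5, U row3=(0, 0, 10, 2)
Step 3: pivot at (2,2) is 5.
  row3 ← row3 − (2)·row2  ⇒  L[3][2]=2, U row3=(0, 0, 0, 9)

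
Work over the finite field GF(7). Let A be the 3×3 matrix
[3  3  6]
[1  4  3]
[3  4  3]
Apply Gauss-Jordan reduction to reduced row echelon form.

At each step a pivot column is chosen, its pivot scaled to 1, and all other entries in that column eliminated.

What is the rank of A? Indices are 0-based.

rank = 3

[1] R0 /= 3  ⇒  (1, 1, 2)
     R1 -= 1·R0  ⇒  (0, 3, 1)
     R2 -= 3·R0  ⇒  (0, 1, 4)
[2] R1 /= 3  ⇒  (0, 1, 5)
     R0 -= 1·R1  ⇒  (1, 0, 4)
     R2 -= 1·R1  ⇒  (0, 0, 6)
[3] R2 /= 6  ⇒  (0, 0, 1)
     R0 -= 4·R2  ⇒  (1, 0, 0)
     R1 -= 5·R2  ⇒  (0, 1, 0)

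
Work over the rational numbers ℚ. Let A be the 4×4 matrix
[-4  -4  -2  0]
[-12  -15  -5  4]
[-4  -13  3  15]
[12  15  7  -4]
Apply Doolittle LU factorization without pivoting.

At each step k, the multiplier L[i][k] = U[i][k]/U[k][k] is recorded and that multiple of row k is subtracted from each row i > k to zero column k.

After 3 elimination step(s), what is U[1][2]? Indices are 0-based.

U[1][2] = 1

k=0: U[0][0]=-4
  eliminate (1,0): mult=3, new row 1: (0, -3, 1, 4); set L[1][0]=3
  eliminate (2,0): mult=1, new row 2: (0, -9, 5, 15); set L[2][0]=1
  eliminate (3,0): mult=-3, new row 3: (0, 3, 1, -4); set L[3][0]=-3
k=1: U[1][1]=-3
  eliminate (2,1): mult=3, new row 2: (0, 0, 2, 3); set L[2][1]=3
  eliminate (3,1): mult=-1, new row 3: (0, 0, 2, 0); set L[3][1]=-1
k=2: U[2][2]=2
  eliminate (3,2): mult=1, new row 3: (0, 0, 0, -3); set L[3][2]=1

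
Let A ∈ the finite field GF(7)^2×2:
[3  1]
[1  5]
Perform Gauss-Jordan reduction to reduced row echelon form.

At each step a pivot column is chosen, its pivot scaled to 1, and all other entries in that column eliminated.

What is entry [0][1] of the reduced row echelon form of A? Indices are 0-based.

[1] R0 /= 3  ⇒  (1, 5)
     R1 -= 1·R0  ⇒  (0, 0)
column 1 empty below row 1

M[0][1] = 5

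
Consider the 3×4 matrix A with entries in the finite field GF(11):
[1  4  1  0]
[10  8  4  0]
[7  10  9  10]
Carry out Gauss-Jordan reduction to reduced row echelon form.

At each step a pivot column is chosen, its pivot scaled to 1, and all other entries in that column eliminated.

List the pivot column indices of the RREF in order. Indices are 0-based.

pivot columns: 0, 1, 2

[1] R0 /= 1  ⇒  (1, 4, 1, 0)
     R1 -= 10·R0  ⇒  (0, 1, 5, 0)
     R2 -= 7·R0  ⇒  (0, 4, 2, 10)
[2] R1 /= 1  ⇒  (0, 1, 5, 0)
     R0 -= 4·R1  ⇒  (1, 0, 3, 0)
     R2 -= 4·R1  ⇒  (0, 0, 4, 10)
[3] R2 /= 4  ⇒  (0, 0, 1, 8)
     R0 -= 3·R2  ⇒  (1, 0, 0, 9)
     R1 -= 5·R2  ⇒  (0, 1, 0, 4)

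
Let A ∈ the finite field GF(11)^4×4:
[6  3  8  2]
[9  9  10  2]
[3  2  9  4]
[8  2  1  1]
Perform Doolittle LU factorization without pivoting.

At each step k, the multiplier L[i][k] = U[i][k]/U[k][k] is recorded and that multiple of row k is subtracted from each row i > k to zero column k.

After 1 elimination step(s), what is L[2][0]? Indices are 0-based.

L[2][0] = 6

Step 1: pivot at (0,0) is 6.
  row1 ← row1 − (7)·row0  ⇒  L[1][0]=7, U row1=(0, 10, 9, 10)
  row2 ← row2 − (6)·row0  ⇒  L[2][0]=6, U row2=(0, 6, 5, 3)
  row3 ← row3 − (5)·row0  ⇒  L[3][0]=5, U row3=(0, 9, 5, 2)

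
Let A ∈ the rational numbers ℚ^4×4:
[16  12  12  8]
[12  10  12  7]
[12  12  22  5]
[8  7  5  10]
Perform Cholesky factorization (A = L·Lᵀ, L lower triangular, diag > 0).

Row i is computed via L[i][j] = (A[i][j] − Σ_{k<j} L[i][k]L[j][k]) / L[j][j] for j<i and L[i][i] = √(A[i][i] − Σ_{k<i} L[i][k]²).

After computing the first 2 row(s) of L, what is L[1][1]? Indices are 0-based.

L[1][1] = 1

Step 1: L[0][0] = √(16) = 4.
  L[1][0] = (12) / L[0][0] = 3.
Step 2: L[1][1] = √(1) = 1.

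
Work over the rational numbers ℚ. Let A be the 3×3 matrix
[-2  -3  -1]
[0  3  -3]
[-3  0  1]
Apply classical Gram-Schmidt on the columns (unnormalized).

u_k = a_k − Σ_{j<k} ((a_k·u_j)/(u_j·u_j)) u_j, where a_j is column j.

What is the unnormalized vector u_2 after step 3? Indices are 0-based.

Step 1: u_0 = a_0 = (-2, 0, -3).
Step 2: u_1 = a_1 − (6/13)·u_0 = (-27/13, 3, 18/13).
Step 3: u_2 = a_2 − (-1/13)·u_0 − (-4/11)·u_1 = (-21/11, -21/11, 14/11).

u_2 = (-21/11, -21/11, 14/11)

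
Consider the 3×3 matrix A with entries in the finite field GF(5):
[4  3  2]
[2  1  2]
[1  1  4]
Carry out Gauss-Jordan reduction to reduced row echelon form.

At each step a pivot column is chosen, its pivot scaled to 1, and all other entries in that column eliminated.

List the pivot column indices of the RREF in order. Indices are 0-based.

pivot columns: 0, 1, 2

step 1: normalize row 0 (÷4) = (1, 2, 3)
  row 1: subtract 2×row0 = (0, 2, 1)
  row 2: subtract 1×row0 = (0, 4, 1)
step 2: normalize row 1 (÷2) = (0, 1, 3)
  row 0: subtract 2×row1 = (1, 0, 2)
  row 2: subtract 4×row1 = (0, 0, 4)
step 3: normalize row 2 (÷4) = (0, 0, 1)
  row 0: subtract 2×row2 = (1, 0, 0)
  row 1: subtract 3×row2 = (0, 1, 0)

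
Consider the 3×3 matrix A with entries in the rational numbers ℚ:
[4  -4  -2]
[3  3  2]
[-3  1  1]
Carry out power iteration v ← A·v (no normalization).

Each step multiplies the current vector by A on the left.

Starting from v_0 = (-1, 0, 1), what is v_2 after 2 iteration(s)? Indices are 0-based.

v_2 = (-28, -13, 21)

v_0 = (-1, 0, 1).
v_1 = A·v_0 = (-6, -1, 4).
v_2 = A·v_1 = (-28, -13, 21).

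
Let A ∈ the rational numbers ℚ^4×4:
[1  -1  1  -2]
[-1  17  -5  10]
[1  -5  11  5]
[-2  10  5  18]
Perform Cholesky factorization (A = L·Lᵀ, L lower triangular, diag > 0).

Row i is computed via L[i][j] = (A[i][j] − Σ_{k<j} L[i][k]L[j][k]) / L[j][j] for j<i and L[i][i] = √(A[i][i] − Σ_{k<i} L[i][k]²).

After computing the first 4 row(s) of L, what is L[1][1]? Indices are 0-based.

Step 1: L[0][0] = √(1) = 1.
  L[1][0] = (-1) / L[0][0] = -1.
Step 2: L[1][1] = √(16) = 4.
  L[2][0] = (1) / L[0][0] = 1.
  L[2][1] = (-4) / L[1][1] = -1.
Step 3: L[2][2] = √(9) = 3.
  L[3][0] = (-2) / L[0][0] = -2.
  L[3][1] = (8) / L[1][1] = 2.
  L[3][2] = (9) / L[2][2] = 3.
Step 4: L[3][3] = √(1) = 1.

L[1][1] = 4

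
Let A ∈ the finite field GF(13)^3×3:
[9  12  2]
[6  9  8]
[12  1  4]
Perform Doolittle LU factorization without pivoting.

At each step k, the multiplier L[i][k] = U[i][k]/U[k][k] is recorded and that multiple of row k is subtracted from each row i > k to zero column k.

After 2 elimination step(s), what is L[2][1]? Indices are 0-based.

[col 0] pivot 9
  R1 -= 5*R0 → (0, 1, 11)  (L[1][0] := 5)
  R2 -= 10*R0 → (0, 11, 10)  (L[2][0] := 10)
[col 1] pivot 1
  R2 -= 11*R1 → (0, 0, 6)  (L[2][1] := 11)

L[2][1] = 11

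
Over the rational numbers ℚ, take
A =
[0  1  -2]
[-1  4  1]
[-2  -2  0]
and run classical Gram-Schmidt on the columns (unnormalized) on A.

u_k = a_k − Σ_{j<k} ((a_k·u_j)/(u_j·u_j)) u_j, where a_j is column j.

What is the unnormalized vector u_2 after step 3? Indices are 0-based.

Step 1: u_0 = a_0 = (0, -1, -2).
Step 2: u_1 = a_1 − (0)·u_0 = (1, 4, -2).
Step 3: u_2 = a_2 − (-1/5)·u_0 − (2/21)·u_1 = (-44/21, 44/105, -22/105).

u_2 = (-44/21, 44/105, -22/105)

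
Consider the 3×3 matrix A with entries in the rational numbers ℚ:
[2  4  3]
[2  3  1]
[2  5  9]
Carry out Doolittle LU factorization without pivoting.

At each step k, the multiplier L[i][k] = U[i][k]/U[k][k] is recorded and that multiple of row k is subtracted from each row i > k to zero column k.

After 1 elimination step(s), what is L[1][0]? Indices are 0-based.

[col 0] pivot 2
  R1 -= 1*R0 → (0, -1, -2)  (L[1][0] := 1)
  R2 -= 1*R0 → (0, 1, 6)  (L[2][0] := 1)

L[1][0] = 1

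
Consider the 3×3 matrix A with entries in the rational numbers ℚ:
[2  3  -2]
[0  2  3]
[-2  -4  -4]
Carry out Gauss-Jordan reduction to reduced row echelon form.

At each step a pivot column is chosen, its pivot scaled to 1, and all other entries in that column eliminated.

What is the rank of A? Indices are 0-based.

pivot(0,0)=2: scale R0 → (1, 3/2, -1)
  clear (2,0): R2 −= (-2)R0 → (0, -1, -6)
pivot(1,1)=2: scale R1 → (0, 1, 3/2)
  clear (0,1): R0 −= (3/2)R1 → (1, 0, -13/4)
  clear (2,1): R2 −= (-1)R1 → (0, 0, -9/2)
pivot(2,2)=-9/2: scale R2 → (0, 0, 1)
  clear (0,2): R0 −= (-13/4)R2 → (1, 0, 0)
  clear (1,2): R1 −= (3/2)R2 → (0, 1, 0)

rank = 3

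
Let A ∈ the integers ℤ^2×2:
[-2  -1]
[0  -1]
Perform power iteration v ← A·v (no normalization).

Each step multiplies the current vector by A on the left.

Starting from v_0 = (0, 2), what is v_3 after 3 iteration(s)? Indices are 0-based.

v_3 = (-14, -2)

v_0 = (0, 2).
v_1 = A·v_0 = (-2, -2).
v_2 = A·v_1 = (6, 2).
v_3 = A·v_2 = (-14, -2).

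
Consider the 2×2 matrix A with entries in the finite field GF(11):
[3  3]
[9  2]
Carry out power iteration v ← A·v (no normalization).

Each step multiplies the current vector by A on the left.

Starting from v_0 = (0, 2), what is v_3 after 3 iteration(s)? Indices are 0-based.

v_0 = (0, 2).
v_1 = A·v_0 = (6, 4).
v_2 = A·v_1 = (8, 7).
v_3 = A·v_2 = (1, 9).

v_3 = (1, 9)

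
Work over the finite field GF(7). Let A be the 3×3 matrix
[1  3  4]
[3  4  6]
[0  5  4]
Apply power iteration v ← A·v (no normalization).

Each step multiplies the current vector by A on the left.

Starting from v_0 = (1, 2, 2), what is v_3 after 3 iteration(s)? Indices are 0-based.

v_3 = (1, 1, 6)

v_0 = (1, 2, 2).
v_1 = A·v_0 = (1, 2, 4).
v_2 = A·v_1 = (2, 0, 5).
v_3 = A·v_2 = (1, 1, 6).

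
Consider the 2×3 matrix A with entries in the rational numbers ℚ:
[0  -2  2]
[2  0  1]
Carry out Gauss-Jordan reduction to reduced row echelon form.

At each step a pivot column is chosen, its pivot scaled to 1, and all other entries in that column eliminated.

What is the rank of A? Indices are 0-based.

rank = 2

pivot(0,0): swap R0↔R1
pivot(0,0)=2: scale R0 → (1, 0, 1/2)
pivot(1,1)=-2: scale R1 → (0, 1, -1)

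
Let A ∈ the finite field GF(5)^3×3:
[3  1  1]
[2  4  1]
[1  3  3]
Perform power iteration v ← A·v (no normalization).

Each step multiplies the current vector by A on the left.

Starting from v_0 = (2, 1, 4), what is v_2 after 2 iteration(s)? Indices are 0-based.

v_2 = (2, 2, 3)

v_0 = (2, 1, 4).
v_1 = A·v_0 = (1, 2, 2).
v_2 = A·v_1 = (2, 2, 3).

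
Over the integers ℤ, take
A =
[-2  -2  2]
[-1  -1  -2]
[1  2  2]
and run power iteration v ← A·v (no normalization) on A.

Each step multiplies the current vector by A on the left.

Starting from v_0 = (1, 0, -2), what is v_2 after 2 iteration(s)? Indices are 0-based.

v_0 = (1, 0, -2).
v_1 = A·v_0 = (-6, 3, -3).
v_2 = A·v_1 = (0, 9, -6).

v_2 = (0, 9, -6)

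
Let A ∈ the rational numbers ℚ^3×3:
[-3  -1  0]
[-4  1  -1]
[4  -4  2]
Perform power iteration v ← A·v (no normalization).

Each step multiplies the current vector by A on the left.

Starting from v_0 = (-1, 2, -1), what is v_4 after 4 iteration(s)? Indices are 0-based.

v_0 = (-1, 2, -1).
v_1 = A·v_0 = (1, 7, -14).
v_2 = A·v_1 = (-10, 17, -52).
v_3 = A·v_2 = (13, 109, -212).
v_4 = A·v_3 = (-148, 269, -808).

v_4 = (-148, 269, -808)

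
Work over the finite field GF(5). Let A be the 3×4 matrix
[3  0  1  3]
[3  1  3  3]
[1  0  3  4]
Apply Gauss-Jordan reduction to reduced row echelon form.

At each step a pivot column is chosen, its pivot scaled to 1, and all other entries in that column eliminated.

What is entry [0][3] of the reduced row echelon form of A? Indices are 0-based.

M[0][3] = 0

pivot(0,0)=3: scale R0 → (1, 0, 2, 1)
  clear (1,0): R1 −= (3)R0 → (0, 1, 2, 0)
  clear (2,0): R2 −= (1)R0 → (0, 0, 1, 3)
pivot(1,1)=1: scale R1 → (0, 1, 2, 0)
pivot(2,2)=1: scale R2 → (0, 0, 1, 3)
  clear (0,2): R0 −= (2)R2 → (1, 0, 0, 0)
  clear (1,2): R1 −= (2)R2 → (0, 1, 0, 4)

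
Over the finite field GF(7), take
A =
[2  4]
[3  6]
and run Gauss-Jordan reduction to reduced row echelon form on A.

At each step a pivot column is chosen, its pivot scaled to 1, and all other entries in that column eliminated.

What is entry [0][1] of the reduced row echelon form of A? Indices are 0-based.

M[0][1] = 2

pivot(0,0)=2: scale R0 → (1, 2)
  clear (1,0): R1 −= (3)R0 → (0, 0)
col 1: no nonzero at/below row 1; advance.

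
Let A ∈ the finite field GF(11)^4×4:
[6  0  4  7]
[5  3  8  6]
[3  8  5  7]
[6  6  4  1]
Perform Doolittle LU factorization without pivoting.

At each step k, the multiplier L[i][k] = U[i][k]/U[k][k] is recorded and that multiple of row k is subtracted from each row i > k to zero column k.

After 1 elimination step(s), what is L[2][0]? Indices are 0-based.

L[2][0] = 6

k=0: U[0][0]=6
  eliminate (1,0): mult=10, new row 1: (0, 3, 1, 2); set L[1][0]=10
  eliminate (2,0): mult=6, new row 2: (0, 8, 3, 9); set L[2][0]=6
  eliminate (3,0): mult=1, new row 3: (0, 6, 0, 5); set L[3][0]=1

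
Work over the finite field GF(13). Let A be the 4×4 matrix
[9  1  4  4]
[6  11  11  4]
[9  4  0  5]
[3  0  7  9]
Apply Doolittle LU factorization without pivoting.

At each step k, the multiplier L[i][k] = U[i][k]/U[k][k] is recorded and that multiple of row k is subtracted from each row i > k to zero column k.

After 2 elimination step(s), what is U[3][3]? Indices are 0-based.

k=0: U[0][0]=9
  eliminate (1,0): mult=5, new row 1: (0, 6, 4, 10); set L[1][0]=5
  eliminate (2,0): mult=1, new row 2: (0, 3, 9, 1); set L[2][0]=1
  eliminate (3,0): mult=9, new row 3: (0, 4, 10, 12); set L[3][0]=9
k=1: U[1][1]=6
  eliminate (2,1): mult=7, new row 2: (0, 0, 7, 9); set L[2][1]=7
  eliminate (3,1): mult=5, new row 3: (0, 0, 3, 1); set L[3][1]=5

U[3][3] = 1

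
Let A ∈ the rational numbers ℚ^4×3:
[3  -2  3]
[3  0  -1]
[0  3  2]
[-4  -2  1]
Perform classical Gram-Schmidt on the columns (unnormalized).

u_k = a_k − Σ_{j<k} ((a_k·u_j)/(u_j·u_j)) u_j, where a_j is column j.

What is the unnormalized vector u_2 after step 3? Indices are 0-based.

Step 1: u_0 = a_0 = (3, 3, 0, -4).
Step 2: u_1 = a_1 − (1/17)·u_0 = (-37/17, -3/17, 3, -30/17).
Step 3: u_2 = a_2 − (1/17)·u_0 − (-36/287)·u_1 = (732/287, -344/287, 682/287, 291/287).

u_2 = (732/287, -344/287, 682/287, 291/287)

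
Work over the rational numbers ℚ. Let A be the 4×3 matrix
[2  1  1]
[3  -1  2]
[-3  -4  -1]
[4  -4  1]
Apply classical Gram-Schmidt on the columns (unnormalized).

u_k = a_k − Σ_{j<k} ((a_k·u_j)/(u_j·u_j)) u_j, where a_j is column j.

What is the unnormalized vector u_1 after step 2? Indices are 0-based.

u_1 = (24/19, -23/38, -167/38, -66/19)

Step 1: u_0 = a_0 = (2, 3, -3, 4).
Step 2: u_1 = a_1 − (-5/38)·u_0 = (24/19, -23/38, -167/38, -66/19).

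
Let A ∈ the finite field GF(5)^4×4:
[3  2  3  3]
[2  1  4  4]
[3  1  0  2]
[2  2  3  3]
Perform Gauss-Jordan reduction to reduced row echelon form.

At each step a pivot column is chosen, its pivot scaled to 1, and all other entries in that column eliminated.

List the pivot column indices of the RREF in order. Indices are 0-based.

pivot(0,0)=3: scale R0 → (1, 4, 1, 1)
  clear (1,0): R1 −= (2)R0 → (0, 3, 2, 2)
  clear (2,0): R2 −= (3)R0 → (0, 4, 2, 4)
  clear (3,0): R3 −= (2)R0 → (0, 4, 1, 1)
pivot(1,1)=3: scale R1 → (0, 1, 4, 4)
  clear (0,1): R0 −= (4)R1 → (1, 0, 0, 0)
  clear (2,1): R2 −= (4)R1 → (0, 0, 1, 3)
  clear (3,1): R3 −= (4)R1 → (0, 0, 0, 0)
pivot(2,2)=1: scale R2 → (0, 0, 1, 3)
  clear (1,2): R1 −= (4)R2 → (0, 1, 0, 2)
col 3: no nonzero at/below row 3; advance.

pivot columns: 0, 1, 2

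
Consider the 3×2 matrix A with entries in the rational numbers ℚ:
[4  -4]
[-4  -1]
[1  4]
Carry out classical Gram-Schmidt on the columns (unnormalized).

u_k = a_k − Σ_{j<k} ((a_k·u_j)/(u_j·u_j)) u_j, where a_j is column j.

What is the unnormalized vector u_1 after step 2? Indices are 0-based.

u_1 = (-100/33, -65/33, 140/33)

Step 1: u_0 = a_0 = (4, -4, 1).
Step 2: u_1 = a_1 − (-8/33)·u_0 = (-100/33, -65/33, 140/33).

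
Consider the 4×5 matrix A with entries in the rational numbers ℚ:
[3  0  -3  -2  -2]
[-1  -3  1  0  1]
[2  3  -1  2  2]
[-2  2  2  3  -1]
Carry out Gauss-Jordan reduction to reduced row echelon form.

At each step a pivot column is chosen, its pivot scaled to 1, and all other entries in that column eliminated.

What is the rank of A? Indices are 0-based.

rank = 4

pivot(0,0)=3: scale R0 → (1, 0, -1, -2/3, -2/3)
  clear (1,0): R1 −= (-1)R0 → (0, -3, 0, -2/3, 1/3)
  clear (2,0): R2 −= (2)R0 → (0, 3, 1, 10/3, 10/3)
  clear (3,0): R3 −= (-2)R0 → (0, 2, 0, 5/3, -7/3)
pivot(1,1)=-3: scale R1 → (0, 1, 0, 2/9, -1/9)
  clear (2,1): R2 −= (3)R1 → (0, 0, 1, 8/3, 11/3)
  clear (3,1): R3 −= (2)R1 → (0, 0, 0, 11/9, -19/9)
pivot(2,2)=1: scale R2 → (0, 0, 1, 8/3, 11/3)
  clear (0,2): R0 −= (-1)R2 → (1, 0, 0, 2, 3)
pivot(3,3)=11/9: scale R3 → (0, 0, 0, 1, -19/11)
  clear (0,3): R0 −= (2)R3 → (1, 0, 0, 0, 71/11)
  clear (1,3): R1 −= (2/9)R3 → (0, 1, 0, 0, 3/11)
  clear (2,3): R2 −= (8/3)R3 → (0, 0, 1, 0, 91/11)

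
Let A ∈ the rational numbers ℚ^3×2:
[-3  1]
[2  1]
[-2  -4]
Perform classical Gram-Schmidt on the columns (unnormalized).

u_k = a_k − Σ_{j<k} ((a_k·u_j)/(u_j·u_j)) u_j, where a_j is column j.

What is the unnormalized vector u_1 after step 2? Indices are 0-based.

Step 1: u_0 = a_0 = (-3, 2, -2).
Step 2: u_1 = a_1 − (7/17)·u_0 = (38/17, 3/17, -54/17).

u_1 = (38/17, 3/17, -54/17)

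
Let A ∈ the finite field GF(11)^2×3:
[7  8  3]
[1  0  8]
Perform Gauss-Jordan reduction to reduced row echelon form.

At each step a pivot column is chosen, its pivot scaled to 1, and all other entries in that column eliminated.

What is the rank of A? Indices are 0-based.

pivot(0,0)=7: scale R0 → (1, 9, 2)
  clear (1,0): R1 −= (1)R0 → (0, 2, 6)
pivot(1,1)=2: scale R1 → (0, 1, 3)
  clear (0,1): R0 −= (9)R1 → (1, 0, 8)

rank = 2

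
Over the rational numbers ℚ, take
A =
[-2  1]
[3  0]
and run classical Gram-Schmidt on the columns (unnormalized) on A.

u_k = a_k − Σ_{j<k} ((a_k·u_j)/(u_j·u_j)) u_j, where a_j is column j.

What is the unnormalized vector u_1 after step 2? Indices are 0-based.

u_1 = (9/13, 6/13)

Step 1: u_0 = a_0 = (-2, 3).
Step 2: u_1 = a_1 − (-2/13)·u_0 = (9/13, 6/13).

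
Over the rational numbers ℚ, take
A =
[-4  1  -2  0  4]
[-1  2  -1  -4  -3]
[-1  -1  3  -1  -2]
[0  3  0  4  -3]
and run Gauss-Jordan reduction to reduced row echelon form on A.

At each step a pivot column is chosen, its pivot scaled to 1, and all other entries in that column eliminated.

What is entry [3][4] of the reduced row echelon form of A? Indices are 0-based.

M[3][4] = 60/131

step 1: normalize row 0 (÷-4) = (1, -1/4, 1/2, 0, -1)
  row 1: subtract -1×row0 = (0, 7/4, -1/2, -4, -4)
  row 2: subtract -1×row0 = (0, -5/4, 7/2, -1, -3)
step 2: normalize row 1 (÷7/4) = (0, 1, -2/7, -16/7, -16/7)
  row 0: subtract -1/4×row1 = (1, 0, 3/7, -4/7, -11/7)
  row 2: subtract -5/4×row1 = (0, 0, 22/7, -27/7, -41/7)
  row 3: subtract 3×row1 = (0, 0, 6/7, 76/7, 27/7)
step 3: normalize row 2 (÷22/7) = (0, 0, 1, -27/22, -41/22)
  row 0: subtract 3/7×row2 = (1, 0, 0, -1/22, -17/22)
  row 1: subtract -2/7×row2 = (0, 1, 0, -29/11, -31/11)
  row 3: subtract 6/7×row2 = (0, 0, 0, 131/11, 60/11)
step 4: normalize row 3 (÷131/11) = (0, 0, 0, 1, 60/131)
  row 0: subtract -1/22×row3 = (1, 0, 0, 0, -197/262)
  row 1: subtract -29/11×row3 = (0, 1, 0, 0, -211/131)
  row 2: subtract -27/22×row3 = (0, 0, 1, 0, -341/262)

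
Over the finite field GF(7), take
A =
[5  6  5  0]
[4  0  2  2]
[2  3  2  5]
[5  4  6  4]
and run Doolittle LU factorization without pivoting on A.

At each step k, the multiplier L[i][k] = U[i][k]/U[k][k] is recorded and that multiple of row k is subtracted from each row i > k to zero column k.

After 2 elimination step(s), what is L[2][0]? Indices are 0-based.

L[2][0] = 6

k=0: U[0][0]=5
  eliminate (1,0): mult=5, new row 1: (0, 5, 5, 2); set L[1][0]=5
  eliminate (2,0): mult=6, new row 2: (0, 2, 0, 5); set L[2][0]=6
  eliminate (3,0): mult=1, new row 3: (0, 5, 1, 4); set L[3][0]=1
k=1: U[1][1]=5
  eliminate (2,1): mult=6, new row 2: (0, 0, 5, 0); set L[2][1]=6
  eliminate (3,1): mult=1, new row 3: (0, 0, 3, 2); set L[3][1]=1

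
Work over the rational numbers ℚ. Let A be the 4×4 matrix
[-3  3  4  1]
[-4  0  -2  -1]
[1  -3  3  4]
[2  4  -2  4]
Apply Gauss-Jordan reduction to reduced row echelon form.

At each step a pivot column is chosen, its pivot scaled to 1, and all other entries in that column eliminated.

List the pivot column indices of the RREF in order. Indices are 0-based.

pivot columns: 0, 1, 2, 3

step 1: normalize row 0 (÷-3) = (1, -1, -4/3, -1/3)
  row 1: subtract -4×row0 = (0, -4, -22/3, -7/3)
  row 2: subtract 1×row0 = (0, -2, 13/3, 13/3)
  row 3: subtract 2×row0 = (0, 6, 2/3, 14/3)
step 2: normalize row 1 (÷-4) = (0, 1, 11/6, 7/12)
  row 0: subtract -1×row1 = (1, 0, 1/2, 1/4)
  row 2: subtract -2×row1 = (0, 0, 8, 11/2)
  row 3: subtract 6×row1 = (0, 0, -31/3, 7/6)
step 3: normalize row 2 (÷8) = (0, 0, 1, 11/16)
  row 0: subtract 1/2×row2 = (1, 0, 0, -3/32)
  row 1: subtract 11/6×row2 = (0, 1, 0, -65/96)
  row 3: subtract -31/3×row2 = (0, 0, 0, 397/48)
step 4: normalize row 3 (÷397/48) = (0, 0, 0, 1)
  row 0: subtract -3/32×row3 = (1, 0, 0, 0)
  row 1: subtract -65/96×row3 = (0, 1, 0, 0)
  row 2: subtract 11/16×row3 = (0, 0, 1, 0)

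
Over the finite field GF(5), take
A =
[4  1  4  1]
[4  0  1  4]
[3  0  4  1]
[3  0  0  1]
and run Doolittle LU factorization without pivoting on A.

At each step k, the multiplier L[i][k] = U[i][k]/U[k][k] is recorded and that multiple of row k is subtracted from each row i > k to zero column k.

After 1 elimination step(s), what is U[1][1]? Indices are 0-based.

U[1][1] = 4

Step 1: pivot at (0,0) is 4.
  row1 ← row1 − (1)·row0  ⇒  L[1][0]=1, U row1=(0, 4, 2, 3)
  row2 ← row2 − (2)·row0  ⇒  L[2][0]=2, U row2=(0, 3, 1, 4)
  row3 ← row3 − (2)·row0  ⇒  L[3][0]=2, U row3=(0, 3, 2, 4)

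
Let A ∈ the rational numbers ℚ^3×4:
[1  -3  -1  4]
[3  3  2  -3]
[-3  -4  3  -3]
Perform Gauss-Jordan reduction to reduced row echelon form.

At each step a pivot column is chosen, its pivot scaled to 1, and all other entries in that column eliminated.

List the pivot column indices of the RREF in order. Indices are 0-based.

pivot columns: 0, 1, 2

pivot(0,0)=1: scale R0 → (1, -3, -1, 4)
  clear (1,0): R1 −= (3)R0 → (0, 12, 5, -15)
  clear (2,0): R2 −= (-3)R0 → (0, -13, 0, 9)
pivot(1,1)=12: scale R1 → (0, 1, 5/12, -5/4)
  clear (0,1): R0 −= (-3)R1 → (1, 0, 1/4, 1/4)
  clear (2,1): R2 −= (-13)R1 → (0, 0, 65/12, -29/4)
pivot(2,2)=65/12: scale R2 → (0, 0, 1, -87/65)
  clear (0,2): R0 −= (1/4)R2 → (1, 0, 0, 38/65)
  clear (1,2): R1 −= (5/12)R2 → (0, 1, 0, -9/13)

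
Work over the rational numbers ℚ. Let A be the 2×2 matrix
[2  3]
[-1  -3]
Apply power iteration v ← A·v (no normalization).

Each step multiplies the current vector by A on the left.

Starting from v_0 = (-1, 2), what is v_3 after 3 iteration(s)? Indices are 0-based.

v_3 = (19, -26)

v_0 = (-1, 2).
v_1 = A·v_0 = (4, -5).
v_2 = A·v_1 = (-7, 11).
v_3 = A·v_2 = (19, -26).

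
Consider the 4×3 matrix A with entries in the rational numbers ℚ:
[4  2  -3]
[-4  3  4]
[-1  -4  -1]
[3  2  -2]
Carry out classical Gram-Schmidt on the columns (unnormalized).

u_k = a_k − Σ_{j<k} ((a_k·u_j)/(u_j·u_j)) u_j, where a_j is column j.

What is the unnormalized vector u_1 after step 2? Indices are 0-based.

Step 1: u_0 = a_0 = (4, -4, -1, 3).
Step 2: u_1 = a_1 − (1/7)·u_0 = (10/7, 25/7, -27/7, 11/7).

u_1 = (10/7, 25/7, -27/7, 11/7)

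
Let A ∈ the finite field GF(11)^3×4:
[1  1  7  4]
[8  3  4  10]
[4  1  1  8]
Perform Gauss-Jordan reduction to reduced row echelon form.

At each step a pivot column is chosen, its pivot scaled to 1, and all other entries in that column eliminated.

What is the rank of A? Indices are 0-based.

rank = 3

[1] R0 /= 1  ⇒  (1, 1, 7, 4)
     R1 -= 8·R0  ⇒  (0, 6, 3, 0)
     R2 -= 4·R0  ⇒  (0, 8, 6, 3)
[2] R1 /= 6  ⇒  (0, 1, 6, 0)
     R0 -= 1·R1  ⇒  (1, 0, 1, 4)
     R2 -= 8·R1  ⇒  (0, 0, 2, 3)
[3] R2 /= 2  ⇒  (0, 0, 1, 7)
     R0 -= 1·R2  ⇒  (1, 0, 0, 8)
     R1 -= 6·R2  ⇒  (0, 1, 0, 2)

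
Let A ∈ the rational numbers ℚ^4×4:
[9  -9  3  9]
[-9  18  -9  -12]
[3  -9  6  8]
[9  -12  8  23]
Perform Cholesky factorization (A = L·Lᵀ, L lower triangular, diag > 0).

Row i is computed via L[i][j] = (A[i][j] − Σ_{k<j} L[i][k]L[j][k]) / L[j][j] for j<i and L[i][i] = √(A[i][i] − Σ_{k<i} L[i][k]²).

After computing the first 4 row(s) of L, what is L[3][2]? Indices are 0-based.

L[3][2] = 3

Step 1: L[0][0] = √(9) = 3.
  L[1][0] = (-9) / L[0][0] = -3.
Step 2: L[1][1] = √(9) = 3.
  L[2][0] = (3) / L[0][0] = 1.
  L[2][1] = (-6) / L[1][1] = -2.
Step 3: L[2][2] = √(1) = 1.
  L[3][0] = (9) / L[0][0] = 3.
  L[3][1] = (-3) / L[1][1] = -1.
  L[3][2] = (3) / L[2][2] = 3.
Step 4: L[3][3] = √(4) = 2.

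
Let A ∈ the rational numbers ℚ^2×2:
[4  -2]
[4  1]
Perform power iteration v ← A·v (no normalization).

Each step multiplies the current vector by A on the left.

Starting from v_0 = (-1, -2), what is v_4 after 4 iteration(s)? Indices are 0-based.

v_0 = (-1, -2).
v_1 = A·v_0 = (0, -6).
v_2 = A·v_1 = (12, -6).
v_3 = A·v_2 = (60, 42).
v_4 = A·v_3 = (156, 282).

v_4 = (156, 282)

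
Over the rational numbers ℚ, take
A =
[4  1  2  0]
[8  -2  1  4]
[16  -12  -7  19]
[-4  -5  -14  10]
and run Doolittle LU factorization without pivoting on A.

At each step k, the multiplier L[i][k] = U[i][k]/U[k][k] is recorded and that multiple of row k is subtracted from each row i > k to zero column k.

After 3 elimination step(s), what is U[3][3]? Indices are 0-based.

U[3][3] = -3

k=0: U[0][0]=4
  eliminate (1,0): mult=2, new row 1: (0, -4, -3, 4); set L[1][0]=2
  eliminate (2,0): mult=4, new row 2: (0, -16, -15, 19); set L[2][0]=4
  eliminate (3,0): mult=-1, new row 3: (0, -4, -12, 10); set L[3][0]=-1
k=1: U[1][1]=-4
  eliminate (2,1): mult=4, new row 2: (0, 0, -3, 3); set L[2][1]=4
  eliminate (3,1): mult=1, new row 3: (0, 0, -9, 6); set L[3][1]=1
k=2: U[2][2]=-3
  eliminate (3,2): mult=3, new row 3: (0, 0, 0, -3); set L[3][2]=3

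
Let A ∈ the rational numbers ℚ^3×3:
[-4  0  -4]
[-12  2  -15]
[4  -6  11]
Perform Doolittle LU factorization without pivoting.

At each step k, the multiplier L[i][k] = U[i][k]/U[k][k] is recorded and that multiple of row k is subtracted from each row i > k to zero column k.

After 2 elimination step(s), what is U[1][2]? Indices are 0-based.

k=0: U[0][0]=-4
  eliminate (1,0): mult=3, new row 1: (0, 2, -3); set L[1][0]=3
  eliminate (2,0): mult=-1, new row 2: (0, -6, 7); set L[2][0]=-1
k=1: U[1][1]=2
  eliminate (2,1): mult=-3, new row 2: (0, 0, -2); set L[2][1]=-3

U[1][2] = -3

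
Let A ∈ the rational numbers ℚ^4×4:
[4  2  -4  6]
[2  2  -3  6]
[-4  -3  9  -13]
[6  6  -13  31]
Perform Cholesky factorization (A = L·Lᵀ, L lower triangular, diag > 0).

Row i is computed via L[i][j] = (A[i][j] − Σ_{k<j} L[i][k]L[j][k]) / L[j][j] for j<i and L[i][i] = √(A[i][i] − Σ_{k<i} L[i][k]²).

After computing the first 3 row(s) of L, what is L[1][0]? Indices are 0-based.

L[1][0] = 1

Step 1: L[0][0] = √(4) = 2.
  L[1][0] = (2) / L[0][0] = 1.
Step 2: L[1][1] = √(1) = 1.
  L[2][0] = (-4) / L[0][0] = -2.
  L[2][1] = (-1) / L[1][1] = -1.
Step 3: L[2][2] = √(4) = 2.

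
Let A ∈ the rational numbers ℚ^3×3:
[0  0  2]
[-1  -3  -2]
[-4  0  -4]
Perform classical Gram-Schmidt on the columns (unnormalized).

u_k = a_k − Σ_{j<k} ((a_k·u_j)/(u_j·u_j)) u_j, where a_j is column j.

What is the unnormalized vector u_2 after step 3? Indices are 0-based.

Step 1: u_0 = a_0 = (0, -1, -4).
Step 2: u_1 = a_1 − (3/17)·u_0 = (0, -48/17, 12/17).
Step 3: u_2 = a_2 − (18/17)·u_0 − (1/3)·u_1 = (2, 0, 0).

u_2 = (2, 0, 0)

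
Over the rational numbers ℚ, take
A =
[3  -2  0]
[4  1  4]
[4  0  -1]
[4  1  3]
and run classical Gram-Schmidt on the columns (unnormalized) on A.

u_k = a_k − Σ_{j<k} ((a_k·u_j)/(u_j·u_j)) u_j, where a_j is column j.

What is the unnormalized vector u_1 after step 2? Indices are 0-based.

u_1 = (-40/19, 49/57, -8/57, 49/57)

Step 1: u_0 = a_0 = (3, 4, 4, 4).
Step 2: u_1 = a_1 − (2/57)·u_0 = (-40/19, 49/57, -8/57, 49/57).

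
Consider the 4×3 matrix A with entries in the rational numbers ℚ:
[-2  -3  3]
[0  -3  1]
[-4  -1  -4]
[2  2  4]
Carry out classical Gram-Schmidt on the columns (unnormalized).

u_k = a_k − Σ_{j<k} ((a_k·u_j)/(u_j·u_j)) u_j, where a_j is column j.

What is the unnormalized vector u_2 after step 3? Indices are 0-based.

Step 1: u_0 = a_0 = (-2, 0, -4, 2).
Step 2: u_1 = a_1 − (7/12)·u_0 = (-11/6, -3, 4/3, 5/6).
Step 3: u_2 = a_2 − (3/4)·u_0 − (-63/89)·u_1 = (285/89, -100/89, -5/89, 275/89).

u_2 = (285/89, -100/89, -5/89, 275/89)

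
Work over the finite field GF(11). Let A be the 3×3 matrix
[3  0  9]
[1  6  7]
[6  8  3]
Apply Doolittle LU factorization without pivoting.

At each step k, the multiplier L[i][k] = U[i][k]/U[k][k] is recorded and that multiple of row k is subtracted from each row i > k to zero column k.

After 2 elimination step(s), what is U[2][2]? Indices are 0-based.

k=0: U[0][0]=3
  eliminate (1,0): mult=4, new row 1: (0, 6, 4); set L[1][0]=4
  eliminate (2,0): mult=2, new row 2: (0, 8, 7); set L[2][0]=2
k=1: U[1][1]=6
  eliminate (2,1): mult=5, new row 2: (0, 0, 9); set L[2][1]=5

U[2][2] = 9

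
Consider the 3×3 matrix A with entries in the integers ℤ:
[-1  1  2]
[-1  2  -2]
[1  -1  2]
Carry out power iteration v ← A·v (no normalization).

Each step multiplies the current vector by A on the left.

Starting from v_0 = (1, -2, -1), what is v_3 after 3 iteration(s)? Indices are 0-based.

v_0 = (1, -2, -1).
v_1 = A·v_0 = (-5, -3, 1).
v_2 = A·v_1 = (4, -3, 0).
v_3 = A·v_2 = (-7, -10, 7).

v_3 = (-7, -10, 7)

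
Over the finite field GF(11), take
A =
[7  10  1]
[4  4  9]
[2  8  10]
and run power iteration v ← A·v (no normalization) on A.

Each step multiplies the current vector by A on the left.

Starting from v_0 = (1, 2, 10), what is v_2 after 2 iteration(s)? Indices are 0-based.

v_2 = (0, 1, 2)

v_0 = (1, 2, 10).
v_1 = A·v_0 = (4, 3, 8).
v_2 = A·v_1 = (0, 1, 2).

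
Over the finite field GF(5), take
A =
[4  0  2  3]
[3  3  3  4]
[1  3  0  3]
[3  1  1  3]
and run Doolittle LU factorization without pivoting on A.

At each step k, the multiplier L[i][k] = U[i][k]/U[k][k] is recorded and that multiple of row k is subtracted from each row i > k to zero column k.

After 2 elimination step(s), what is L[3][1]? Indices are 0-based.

Step 1: pivot at (0,0) is 4.
  row1 ← row1 − (2)·row0  ⇒  L[1][0]=2, U row1=(0, 3, 4, 3)
  row2 ← row2 − (4)·row0  ⇒  L[2][0]=4, U row2=(0, 3, 2, 1)
  row3 ← row3 − (2)·row0  ⇒  L[3][0]=2, U row3=(0, 1, 2, 2)
Step 2: pivot at (1,1) is 3.
  row2 ← row2 − (1)·row1  ⇒  L[2][1]=1, U row2=(0, 0, 3, 3)
  row3 ← row3 − (2)·row1  ⇒  L[3][1]=2, U row3=(0, 0, 4, 1)

L[3][1] = 2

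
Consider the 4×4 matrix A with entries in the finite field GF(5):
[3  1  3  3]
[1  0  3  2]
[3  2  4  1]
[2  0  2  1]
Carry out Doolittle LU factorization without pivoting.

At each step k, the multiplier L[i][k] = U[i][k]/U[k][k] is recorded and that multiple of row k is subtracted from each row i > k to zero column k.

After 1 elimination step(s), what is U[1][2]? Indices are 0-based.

Step 1: pivot at (0,0) is 3.
  row1 ← row1 − (2)·row0  ⇒  L[1][0]=2, U row1=(0, 3, 2, 1)
  row2 ← row2 − (1)·row0  ⇒  L[2][0]=1, U row2=(0, 1, 1, 3)
  row3 ← row3 − (4)·row0  ⇒  L[3][0]=4, U row3=(0, 1, 0, 4)

U[1][2] = 2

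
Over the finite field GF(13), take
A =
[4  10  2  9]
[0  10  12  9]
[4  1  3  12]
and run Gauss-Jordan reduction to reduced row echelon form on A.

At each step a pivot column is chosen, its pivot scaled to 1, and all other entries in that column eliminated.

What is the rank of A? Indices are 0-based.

[1] R0 /= 4  ⇒  (1, 9, 7, 12)
     R2 -= 4·R0  ⇒  (0, 4, 1, 3)
[2] R1 /= 10  ⇒  (0, 1, 9, 10)
     R0 -= 9·R1  ⇒  (1, 0, 4, 0)
     R2 -= 4·R1  ⇒  (0, 0, 4, 2)
[3] R2 /= 4  ⇒  (0, 0, 1, 7)
     R0 -= 4·R2  ⇒  (1, 0, 0, 11)
     R1 -= 9·R2  ⇒  (0, 1, 0, 12)

rank = 3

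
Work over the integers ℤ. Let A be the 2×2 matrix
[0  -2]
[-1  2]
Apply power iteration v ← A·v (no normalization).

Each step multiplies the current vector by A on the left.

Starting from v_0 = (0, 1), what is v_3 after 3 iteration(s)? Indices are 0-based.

v_0 = (0, 1).
v_1 = A·v_0 = (-2, 2).
v_2 = A·v_1 = (-4, 6).
v_3 = A·v_2 = (-12, 16).

v_3 = (-12, 16)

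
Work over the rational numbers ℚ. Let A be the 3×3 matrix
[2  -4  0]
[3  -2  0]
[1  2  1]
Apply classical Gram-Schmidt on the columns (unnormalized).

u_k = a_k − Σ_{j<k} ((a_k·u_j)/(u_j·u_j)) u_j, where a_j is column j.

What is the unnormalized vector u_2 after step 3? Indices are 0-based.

u_2 = (1/3, -1/3, 1/3)

Step 1: u_0 = a_0 = (2, 3, 1).
Step 2: u_1 = a_1 − (-6/7)·u_0 = (-16/7, 4/7, 20/7).
Step 3: u_2 = a_2 − (1/14)·u_0 − (5/24)·u_1 = (1/3, -1/3, 1/3).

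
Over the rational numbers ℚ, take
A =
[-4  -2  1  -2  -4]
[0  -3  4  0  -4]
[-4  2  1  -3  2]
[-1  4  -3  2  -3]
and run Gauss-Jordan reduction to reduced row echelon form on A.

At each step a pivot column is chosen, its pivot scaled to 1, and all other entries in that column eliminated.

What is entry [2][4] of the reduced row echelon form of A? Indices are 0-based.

pivot(0,0)=-4: scale R0 → (1, 1/2, -1/4, 1/2, 1)
  clear (2,0): R2 −= (-4)R0 → (0, 4, 0, -1, 6)
  clear (3,0): R3 −= (-1)R0 → (0, 9/2, -13/4, 5/2, -2)
pivot(1,1)=-3: scale R1 → (0, 1, -4/3, 0, 4/3)
  clear (0,1): R0 −= (1/2)R1 → (1, 0, 5/12, 1/2, 1/3)
  clear (2,1): R2 −= (4)R1 → (0, 0, 16/3, -1, 2/3)
  clear (3,1): R3 −= (9/2)R1 → (0, 0, 11/4, 5/2, -8)
pivot(2,2)=16/3: scale R2 → (0, 0, 1, -3/16, 1/8)
  clear (0,2): R0 −= (5/12)R2 → (1, 0, 0, 37/64, 9/32)
  clear (1,2): R1 −= (-4/3)R2 → (0, 1, 0, -1/4, 3/2)
  clear (3,2): R3 −= (11/4)R2 → (0, 0, 0, 193/64, -267/32)
pivot(3,3)=193/64: scale R3 → (0, 0, 0, 1, -534/193)
  clear (0,3): R0 −= (37/64)R3 → (1, 0, 0, 0, 363/193)
  clear (1,3): R1 −= (-1/4)R3 → (0, 1, 0, 0, 156/193)
  clear (2,3): R2 −= (-3/16)R3 → (0, 0, 1, 0, -76/193)

M[2][4] = -76/193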